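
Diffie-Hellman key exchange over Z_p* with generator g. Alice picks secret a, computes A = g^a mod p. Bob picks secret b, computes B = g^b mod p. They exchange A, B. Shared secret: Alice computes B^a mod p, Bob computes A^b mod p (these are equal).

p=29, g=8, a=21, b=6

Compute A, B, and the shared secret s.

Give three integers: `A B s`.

Answer: 12 13 28

Derivation:
A = 8^21 mod 29  (bits of 21 = 10101)
  bit 0 = 1: r = r^2 * 8 mod 29 = 1^2 * 8 = 1*8 = 8
  bit 1 = 0: r = r^2 mod 29 = 8^2 = 6
  bit 2 = 1: r = r^2 * 8 mod 29 = 6^2 * 8 = 7*8 = 27
  bit 3 = 0: r = r^2 mod 29 = 27^2 = 4
  bit 4 = 1: r = r^2 * 8 mod 29 = 4^2 * 8 = 16*8 = 12
  -> A = 12
B = 8^6 mod 29  (bits of 6 = 110)
  bit 0 = 1: r = r^2 * 8 mod 29 = 1^2 * 8 = 1*8 = 8
  bit 1 = 1: r = r^2 * 8 mod 29 = 8^2 * 8 = 6*8 = 19
  bit 2 = 0: r = r^2 mod 29 = 19^2 = 13
  -> B = 13
s = B^a = 13^21 mod 29  (bits of 21 = 10101)
  bit 0 = 1: r = r^2 * 13 mod 29 = 1^2 * 13 = 1*13 = 13
  bit 1 = 0: r = r^2 mod 29 = 13^2 = 24
  bit 2 = 1: r = r^2 * 13 mod 29 = 24^2 * 13 = 25*13 = 6
  bit 3 = 0: r = r^2 mod 29 = 6^2 = 7
  bit 4 = 1: r = r^2 * 13 mod 29 = 7^2 * 13 = 20*13 = 28
  -> s = B^a = 28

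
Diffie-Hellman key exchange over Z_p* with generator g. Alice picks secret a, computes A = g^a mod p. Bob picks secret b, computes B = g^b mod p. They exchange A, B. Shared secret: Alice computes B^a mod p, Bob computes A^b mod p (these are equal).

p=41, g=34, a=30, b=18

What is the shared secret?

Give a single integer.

Answer: 40

Derivation:
A = 34^30 mod 41  (bits of 30 = 11110)
  bit 0 = 1: r = r^2 * 34 mod 41 = 1^2 * 34 = 1*34 = 34
  bit 1 = 1: r = r^2 * 34 mod 41 = 34^2 * 34 = 8*34 = 26
  bit 2 = 1: r = r^2 * 34 mod 41 = 26^2 * 34 = 20*34 = 24
  bit 3 = 1: r = r^2 * 34 mod 41 = 24^2 * 34 = 2*34 = 27
  bit 4 = 0: r = r^2 mod 41 = 27^2 = 32
  -> A = 32
B = 34^18 mod 41  (bits of 18 = 10010)
  bit 0 = 1: r = r^2 * 34 mod 41 = 1^2 * 34 = 1*34 = 34
  bit 1 = 0: r = r^2 mod 41 = 34^2 = 8
  bit 2 = 0: r = r^2 mod 41 = 8^2 = 23
  bit 3 = 1: r = r^2 * 34 mod 41 = 23^2 * 34 = 37*34 = 28
  bit 4 = 0: r = r^2 mod 41 = 28^2 = 5
  -> B = 5
s = B^a = 5^30 mod 41  (bits of 30 = 11110)
  bit 0 = 1: r = r^2 * 5 mod 41 = 1^2 * 5 = 1*5 = 5
  bit 1 = 1: r = r^2 * 5 mod 41 = 5^2 * 5 = 25*5 = 2
  bit 2 = 1: r = r^2 * 5 mod 41 = 2^2 * 5 = 4*5 = 20
  bit 3 = 1: r = r^2 * 5 mod 41 = 20^2 * 5 = 31*5 = 32
  bit 4 = 0: r = r^2 mod 41 = 32^2 = 40
  -> s = B^a = 40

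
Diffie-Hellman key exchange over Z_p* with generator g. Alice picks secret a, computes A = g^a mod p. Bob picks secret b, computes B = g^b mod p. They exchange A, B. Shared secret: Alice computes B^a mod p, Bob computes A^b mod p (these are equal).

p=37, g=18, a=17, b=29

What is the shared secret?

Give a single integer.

Answer: 24

Derivation:
A = 18^17 mod 37  (bits of 17 = 10001)
  bit 0 = 1: r = r^2 * 18 mod 37 = 1^2 * 18 = 1*18 = 18
  bit 1 = 0: r = r^2 mod 37 = 18^2 = 28
  bit 2 = 0: r = r^2 mod 37 = 28^2 = 7
  bit 3 = 0: r = r^2 mod 37 = 7^2 = 12
  bit 4 = 1: r = r^2 * 18 mod 37 = 12^2 * 18 = 33*18 = 2
  -> A = 2
B = 18^29 mod 37  (bits of 29 = 11101)
  bit 0 = 1: r = r^2 * 18 mod 37 = 1^2 * 18 = 1*18 = 18
  bit 1 = 1: r = r^2 * 18 mod 37 = 18^2 * 18 = 28*18 = 23
  bit 2 = 1: r = r^2 * 18 mod 37 = 23^2 * 18 = 11*18 = 13
  bit 3 = 0: r = r^2 mod 37 = 13^2 = 21
  bit 4 = 1: r = r^2 * 18 mod 37 = 21^2 * 18 = 34*18 = 20
  -> B = 20
s = B^a = 20^17 mod 37  (bits of 17 = 10001)
  bit 0 = 1: r = r^2 * 20 mod 37 = 1^2 * 20 = 1*20 = 20
  bit 1 = 0: r = r^2 mod 37 = 20^2 = 30
  bit 2 = 0: r = r^2 mod 37 = 30^2 = 12
  bit 3 = 0: r = r^2 mod 37 = 12^2 = 33
  bit 4 = 1: r = r^2 * 20 mod 37 = 33^2 * 20 = 16*20 = 24
  -> s = B^a = 24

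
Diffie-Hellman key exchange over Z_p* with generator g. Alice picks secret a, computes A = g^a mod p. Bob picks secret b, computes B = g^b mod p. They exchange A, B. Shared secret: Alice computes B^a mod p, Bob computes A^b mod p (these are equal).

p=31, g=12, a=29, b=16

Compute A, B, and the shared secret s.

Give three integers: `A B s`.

A = 12^29 mod 31  (bits of 29 = 11101)
  bit 0 = 1: r = r^2 * 12 mod 31 = 1^2 * 12 = 1*12 = 12
  bit 1 = 1: r = r^2 * 12 mod 31 = 12^2 * 12 = 20*12 = 23
  bit 2 = 1: r = r^2 * 12 mod 31 = 23^2 * 12 = 2*12 = 24
  bit 3 = 0: r = r^2 mod 31 = 24^2 = 18
  bit 4 = 1: r = r^2 * 12 mod 31 = 18^2 * 12 = 14*12 = 13
  -> A = 13
B = 12^16 mod 31  (bits of 16 = 10000)
  bit 0 = 1: r = r^2 * 12 mod 31 = 1^2 * 12 = 1*12 = 12
  bit 1 = 0: r = r^2 mod 31 = 12^2 = 20
  bit 2 = 0: r = r^2 mod 31 = 20^2 = 28
  bit 3 = 0: r = r^2 mod 31 = 28^2 = 9
  bit 4 = 0: r = r^2 mod 31 = 9^2 = 19
  -> B = 19
s = B^a = 19^29 mod 31  (bits of 29 = 11101)
  bit 0 = 1: r = r^2 * 19 mod 31 = 1^2 * 19 = 1*19 = 19
  bit 1 = 1: r = r^2 * 19 mod 31 = 19^2 * 19 = 20*19 = 8
  bit 2 = 1: r = r^2 * 19 mod 31 = 8^2 * 19 = 2*19 = 7
  bit 3 = 0: r = r^2 mod 31 = 7^2 = 18
  bit 4 = 1: r = r^2 * 19 mod 31 = 18^2 * 19 = 14*19 = 18
  -> s = B^a = 18

Answer: 13 19 18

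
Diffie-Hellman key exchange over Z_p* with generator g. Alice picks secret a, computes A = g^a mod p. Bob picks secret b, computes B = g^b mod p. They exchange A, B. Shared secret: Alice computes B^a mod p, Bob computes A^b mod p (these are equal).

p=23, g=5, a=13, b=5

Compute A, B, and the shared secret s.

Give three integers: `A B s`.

Answer: 21 20 14

Derivation:
A = 5^13 mod 23  (bits of 13 = 1101)
  bit 0 = 1: r = r^2 * 5 mod 23 = 1^2 * 5 = 1*5 = 5
  bit 1 = 1: r = r^2 * 5 mod 23 = 5^2 * 5 = 2*5 = 10
  bit 2 = 0: r = r^2 mod 23 = 10^2 = 8
  bit 3 = 1: r = r^2 * 5 mod 23 = 8^2 * 5 = 18*5 = 21
  -> A = 21
B = 5^5 mod 23  (bits of 5 = 101)
  bit 0 = 1: r = r^2 * 5 mod 23 = 1^2 * 5 = 1*5 = 5
  bit 1 = 0: r = r^2 mod 23 = 5^2 = 2
  bit 2 = 1: r = r^2 * 5 mod 23 = 2^2 * 5 = 4*5 = 20
  -> B = 20
s = B^a = 20^13 mod 23  (bits of 13 = 1101)
  bit 0 = 1: r = r^2 * 20 mod 23 = 1^2 * 20 = 1*20 = 20
  bit 1 = 1: r = r^2 * 20 mod 23 = 20^2 * 20 = 9*20 = 19
  bit 2 = 0: r = r^2 mod 23 = 19^2 = 16
  bit 3 = 1: r = r^2 * 20 mod 23 = 16^2 * 20 = 3*20 = 14
  -> s = B^a = 14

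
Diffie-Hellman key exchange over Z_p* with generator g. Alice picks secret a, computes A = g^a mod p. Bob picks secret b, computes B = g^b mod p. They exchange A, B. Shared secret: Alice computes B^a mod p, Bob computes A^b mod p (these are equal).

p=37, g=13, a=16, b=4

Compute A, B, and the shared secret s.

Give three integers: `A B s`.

Answer: 7 34 33

Derivation:
A = 13^16 mod 37  (bits of 16 = 10000)
  bit 0 = 1: r = r^2 * 13 mod 37 = 1^2 * 13 = 1*13 = 13
  bit 1 = 0: r = r^2 mod 37 = 13^2 = 21
  bit 2 = 0: r = r^2 mod 37 = 21^2 = 34
  bit 3 = 0: r = r^2 mod 37 = 34^2 = 9
  bit 4 = 0: r = r^2 mod 37 = 9^2 = 7
  -> A = 7
B = 13^4 mod 37  (bits of 4 = 100)
  bit 0 = 1: r = r^2 * 13 mod 37 = 1^2 * 13 = 1*13 = 13
  bit 1 = 0: r = r^2 mod 37 = 13^2 = 21
  bit 2 = 0: r = r^2 mod 37 = 21^2 = 34
  -> B = 34
s = B^a = 34^16 mod 37  (bits of 16 = 10000)
  bit 0 = 1: r = r^2 * 34 mod 37 = 1^2 * 34 = 1*34 = 34
  bit 1 = 0: r = r^2 mod 37 = 34^2 = 9
  bit 2 = 0: r = r^2 mod 37 = 9^2 = 7
  bit 3 = 0: r = r^2 mod 37 = 7^2 = 12
  bit 4 = 0: r = r^2 mod 37 = 12^2 = 33
  -> s = B^a = 33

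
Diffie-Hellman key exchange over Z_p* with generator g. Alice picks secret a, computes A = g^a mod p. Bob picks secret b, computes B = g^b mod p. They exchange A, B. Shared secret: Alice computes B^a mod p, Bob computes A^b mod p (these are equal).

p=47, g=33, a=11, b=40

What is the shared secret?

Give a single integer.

A = 33^11 mod 47  (bits of 11 = 1011)
  bit 0 = 1: r = r^2 * 33 mod 47 = 1^2 * 33 = 1*33 = 33
  bit 1 = 0: r = r^2 mod 47 = 33^2 = 8
  bit 2 = 1: r = r^2 * 33 mod 47 = 8^2 * 33 = 17*33 = 44
  bit 3 = 1: r = r^2 * 33 mod 47 = 44^2 * 33 = 9*33 = 15
  -> A = 15
B = 33^40 mod 47  (bits of 40 = 101000)
  bit 0 = 1: r = r^2 * 33 mod 47 = 1^2 * 33 = 1*33 = 33
  bit 1 = 0: r = r^2 mod 47 = 33^2 = 8
  bit 2 = 1: r = r^2 * 33 mod 47 = 8^2 * 33 = 17*33 = 44
  bit 3 = 0: r = r^2 mod 47 = 44^2 = 9
  bit 4 = 0: r = r^2 mod 47 = 9^2 = 34
  bit 5 = 0: r = r^2 mod 47 = 34^2 = 28
  -> B = 28
s = B^a = 28^11 mod 47  (bits of 11 = 1011)
  bit 0 = 1: r = r^2 * 28 mod 47 = 1^2 * 28 = 1*28 = 28
  bit 1 = 0: r = r^2 mod 47 = 28^2 = 32
  bit 2 = 1: r = r^2 * 28 mod 47 = 32^2 * 28 = 37*28 = 2
  bit 3 = 1: r = r^2 * 28 mod 47 = 2^2 * 28 = 4*28 = 18
  -> s = B^a = 18

Answer: 18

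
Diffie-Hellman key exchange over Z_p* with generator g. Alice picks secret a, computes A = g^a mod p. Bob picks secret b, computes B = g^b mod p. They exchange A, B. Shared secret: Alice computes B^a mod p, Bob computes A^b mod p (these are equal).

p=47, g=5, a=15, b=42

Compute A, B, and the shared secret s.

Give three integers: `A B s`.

Answer: 41 37 7

Derivation:
A = 5^15 mod 47  (bits of 15 = 1111)
  bit 0 = 1: r = r^2 * 5 mod 47 = 1^2 * 5 = 1*5 = 5
  bit 1 = 1: r = r^2 * 5 mod 47 = 5^2 * 5 = 25*5 = 31
  bit 2 = 1: r = r^2 * 5 mod 47 = 31^2 * 5 = 21*5 = 11
  bit 3 = 1: r = r^2 * 5 mod 47 = 11^2 * 5 = 27*5 = 41
  -> A = 41
B = 5^42 mod 47  (bits of 42 = 101010)
  bit 0 = 1: r = r^2 * 5 mod 47 = 1^2 * 5 = 1*5 = 5
  bit 1 = 0: r = r^2 mod 47 = 5^2 = 25
  bit 2 = 1: r = r^2 * 5 mod 47 = 25^2 * 5 = 14*5 = 23
  bit 3 = 0: r = r^2 mod 47 = 23^2 = 12
  bit 4 = 1: r = r^2 * 5 mod 47 = 12^2 * 5 = 3*5 = 15
  bit 5 = 0: r = r^2 mod 47 = 15^2 = 37
  -> B = 37
s = B^a = 37^15 mod 47  (bits of 15 = 1111)
  bit 0 = 1: r = r^2 * 37 mod 47 = 1^2 * 37 = 1*37 = 37
  bit 1 = 1: r = r^2 * 37 mod 47 = 37^2 * 37 = 6*37 = 34
  bit 2 = 1: r = r^2 * 37 mod 47 = 34^2 * 37 = 28*37 = 2
  bit 3 = 1: r = r^2 * 37 mod 47 = 2^2 * 37 = 4*37 = 7
  -> s = B^a = 7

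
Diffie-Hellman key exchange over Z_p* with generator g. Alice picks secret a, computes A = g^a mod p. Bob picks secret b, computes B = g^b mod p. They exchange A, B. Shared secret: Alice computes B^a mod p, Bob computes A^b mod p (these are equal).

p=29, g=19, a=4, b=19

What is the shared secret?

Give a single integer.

A = 19^4 mod 29  (bits of 4 = 100)
  bit 0 = 1: r = r^2 * 19 mod 29 = 1^2 * 19 = 1*19 = 19
  bit 1 = 0: r = r^2 mod 29 = 19^2 = 13
  bit 2 = 0: r = r^2 mod 29 = 13^2 = 24
  -> A = 24
B = 19^19 mod 29  (bits of 19 = 10011)
  bit 0 = 1: r = r^2 * 19 mod 29 = 1^2 * 19 = 1*19 = 19
  bit 1 = 0: r = r^2 mod 29 = 19^2 = 13
  bit 2 = 0: r = r^2 mod 29 = 13^2 = 24
  bit 3 = 1: r = r^2 * 19 mod 29 = 24^2 * 19 = 25*19 = 11
  bit 4 = 1: r = r^2 * 19 mod 29 = 11^2 * 19 = 5*19 = 8
  -> B = 8
s = B^a = 8^4 mod 29  (bits of 4 = 100)
  bit 0 = 1: r = r^2 * 8 mod 29 = 1^2 * 8 = 1*8 = 8
  bit 1 = 0: r = r^2 mod 29 = 8^2 = 6
  bit 2 = 0: r = r^2 mod 29 = 6^2 = 7
  -> s = B^a = 7

Answer: 7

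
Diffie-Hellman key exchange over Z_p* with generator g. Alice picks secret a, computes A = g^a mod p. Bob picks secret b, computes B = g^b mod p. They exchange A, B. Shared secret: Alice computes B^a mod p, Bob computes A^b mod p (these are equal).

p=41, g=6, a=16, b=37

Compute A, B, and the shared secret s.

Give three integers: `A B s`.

A = 6^16 mod 41  (bits of 16 = 10000)
  bit 0 = 1: r = r^2 * 6 mod 41 = 1^2 * 6 = 1*6 = 6
  bit 1 = 0: r = r^2 mod 41 = 6^2 = 36
  bit 2 = 0: r = r^2 mod 41 = 36^2 = 25
  bit 3 = 0: r = r^2 mod 41 = 25^2 = 10
  bit 4 = 0: r = r^2 mod 41 = 10^2 = 18
  -> A = 18
B = 6^37 mod 41  (bits of 37 = 100101)
  bit 0 = 1: r = r^2 * 6 mod 41 = 1^2 * 6 = 1*6 = 6
  bit 1 = 0: r = r^2 mod 41 = 6^2 = 36
  bit 2 = 0: r = r^2 mod 41 = 36^2 = 25
  bit 3 = 1: r = r^2 * 6 mod 41 = 25^2 * 6 = 10*6 = 19
  bit 4 = 0: r = r^2 mod 41 = 19^2 = 33
  bit 5 = 1: r = r^2 * 6 mod 41 = 33^2 * 6 = 23*6 = 15
  -> B = 15
s = B^a = 15^16 mod 41  (bits of 16 = 10000)
  bit 0 = 1: r = r^2 * 15 mod 41 = 1^2 * 15 = 1*15 = 15
  bit 1 = 0: r = r^2 mod 41 = 15^2 = 20
  bit 2 = 0: r = r^2 mod 41 = 20^2 = 31
  bit 3 = 0: r = r^2 mod 41 = 31^2 = 18
  bit 4 = 0: r = r^2 mod 41 = 18^2 = 37
  -> s = B^a = 37

Answer: 18 15 37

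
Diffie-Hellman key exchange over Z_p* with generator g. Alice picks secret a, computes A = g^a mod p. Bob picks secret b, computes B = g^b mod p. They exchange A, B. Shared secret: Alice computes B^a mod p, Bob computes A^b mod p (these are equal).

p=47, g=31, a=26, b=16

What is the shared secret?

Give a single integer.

Answer: 21

Derivation:
A = 31^26 mod 47  (bits of 26 = 11010)
  bit 0 = 1: r = r^2 * 31 mod 47 = 1^2 * 31 = 1*31 = 31
  bit 1 = 1: r = r^2 * 31 mod 47 = 31^2 * 31 = 21*31 = 40
  bit 2 = 0: r = r^2 mod 47 = 40^2 = 2
  bit 3 = 1: r = r^2 * 31 mod 47 = 2^2 * 31 = 4*31 = 30
  bit 4 = 0: r = r^2 mod 47 = 30^2 = 7
  -> A = 7
B = 31^16 mod 47  (bits of 16 = 10000)
  bit 0 = 1: r = r^2 * 31 mod 47 = 1^2 * 31 = 1*31 = 31
  bit 1 = 0: r = r^2 mod 47 = 31^2 = 21
  bit 2 = 0: r = r^2 mod 47 = 21^2 = 18
  bit 3 = 0: r = r^2 mod 47 = 18^2 = 42
  bit 4 = 0: r = r^2 mod 47 = 42^2 = 25
  -> B = 25
s = B^a = 25^26 mod 47  (bits of 26 = 11010)
  bit 0 = 1: r = r^2 * 25 mod 47 = 1^2 * 25 = 1*25 = 25
  bit 1 = 1: r = r^2 * 25 mod 47 = 25^2 * 25 = 14*25 = 21
  bit 2 = 0: r = r^2 mod 47 = 21^2 = 18
  bit 3 = 1: r = r^2 * 25 mod 47 = 18^2 * 25 = 42*25 = 16
  bit 4 = 0: r = r^2 mod 47 = 16^2 = 21
  -> s = B^a = 21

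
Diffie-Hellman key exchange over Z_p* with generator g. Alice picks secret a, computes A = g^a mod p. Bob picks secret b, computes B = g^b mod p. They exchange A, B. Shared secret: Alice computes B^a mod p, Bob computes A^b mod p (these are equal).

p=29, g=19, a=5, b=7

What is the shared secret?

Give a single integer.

Answer: 12

Derivation:
A = 19^5 mod 29  (bits of 5 = 101)
  bit 0 = 1: r = r^2 * 19 mod 29 = 1^2 * 19 = 1*19 = 19
  bit 1 = 0: r = r^2 mod 29 = 19^2 = 13
  bit 2 = 1: r = r^2 * 19 mod 29 = 13^2 * 19 = 24*19 = 21
  -> A = 21
B = 19^7 mod 29  (bits of 7 = 111)
  bit 0 = 1: r = r^2 * 19 mod 29 = 1^2 * 19 = 1*19 = 19
  bit 1 = 1: r = r^2 * 19 mod 29 = 19^2 * 19 = 13*19 = 15
  bit 2 = 1: r = r^2 * 19 mod 29 = 15^2 * 19 = 22*19 = 12
  -> B = 12
s = B^a = 12^5 mod 29  (bits of 5 = 101)
  bit 0 = 1: r = r^2 * 12 mod 29 = 1^2 * 12 = 1*12 = 12
  bit 1 = 0: r = r^2 mod 29 = 12^2 = 28
  bit 2 = 1: r = r^2 * 12 mod 29 = 28^2 * 12 = 1*12 = 12
  -> s = B^a = 12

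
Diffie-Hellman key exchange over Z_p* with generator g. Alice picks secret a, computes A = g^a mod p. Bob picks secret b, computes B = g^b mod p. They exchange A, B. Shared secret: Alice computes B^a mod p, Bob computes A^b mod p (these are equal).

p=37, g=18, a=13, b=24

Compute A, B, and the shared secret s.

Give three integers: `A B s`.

A = 18^13 mod 37  (bits of 13 = 1101)
  bit 0 = 1: r = r^2 * 18 mod 37 = 1^2 * 18 = 1*18 = 18
  bit 1 = 1: r = r^2 * 18 mod 37 = 18^2 * 18 = 28*18 = 23
  bit 2 = 0: r = r^2 mod 37 = 23^2 = 11
  bit 3 = 1: r = r^2 * 18 mod 37 = 11^2 * 18 = 10*18 = 32
  -> A = 32
B = 18^24 mod 37  (bits of 24 = 11000)
  bit 0 = 1: r = r^2 * 18 mod 37 = 1^2 * 18 = 1*18 = 18
  bit 1 = 1: r = r^2 * 18 mod 37 = 18^2 * 18 = 28*18 = 23
  bit 2 = 0: r = r^2 mod 37 = 23^2 = 11
  bit 3 = 0: r = r^2 mod 37 = 11^2 = 10
  bit 4 = 0: r = r^2 mod 37 = 10^2 = 26
  -> B = 26
s = B^a = 26^13 mod 37  (bits of 13 = 1101)
  bit 0 = 1: r = r^2 * 26 mod 37 = 1^2 * 26 = 1*26 = 26
  bit 1 = 1: r = r^2 * 26 mod 37 = 26^2 * 26 = 10*26 = 1
  bit 2 = 0: r = r^2 mod 37 = 1^2 = 1
  bit 3 = 1: r = r^2 * 26 mod 37 = 1^2 * 26 = 1*26 = 26
  -> s = B^a = 26

Answer: 32 26 26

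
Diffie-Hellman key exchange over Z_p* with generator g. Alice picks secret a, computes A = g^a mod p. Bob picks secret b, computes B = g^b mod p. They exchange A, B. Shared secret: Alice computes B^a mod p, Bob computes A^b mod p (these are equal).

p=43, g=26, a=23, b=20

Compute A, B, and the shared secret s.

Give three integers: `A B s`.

Answer: 12 38 25

Derivation:
A = 26^23 mod 43  (bits of 23 = 10111)
  bit 0 = 1: r = r^2 * 26 mod 43 = 1^2 * 26 = 1*26 = 26
  bit 1 = 0: r = r^2 mod 43 = 26^2 = 31
  bit 2 = 1: r = r^2 * 26 mod 43 = 31^2 * 26 = 15*26 = 3
  bit 3 = 1: r = r^2 * 26 mod 43 = 3^2 * 26 = 9*26 = 19
  bit 4 = 1: r = r^2 * 26 mod 43 = 19^2 * 26 = 17*26 = 12
  -> A = 12
B = 26^20 mod 43  (bits of 20 = 10100)
  bit 0 = 1: r = r^2 * 26 mod 43 = 1^2 * 26 = 1*26 = 26
  bit 1 = 0: r = r^2 mod 43 = 26^2 = 31
  bit 2 = 1: r = r^2 * 26 mod 43 = 31^2 * 26 = 15*26 = 3
  bit 3 = 0: r = r^2 mod 43 = 3^2 = 9
  bit 4 = 0: r = r^2 mod 43 = 9^2 = 38
  -> B = 38
s = B^a = 38^23 mod 43  (bits of 23 = 10111)
  bit 0 = 1: r = r^2 * 38 mod 43 = 1^2 * 38 = 1*38 = 38
  bit 1 = 0: r = r^2 mod 43 = 38^2 = 25
  bit 2 = 1: r = r^2 * 38 mod 43 = 25^2 * 38 = 23*38 = 14
  bit 3 = 1: r = r^2 * 38 mod 43 = 14^2 * 38 = 24*38 = 9
  bit 4 = 1: r = r^2 * 38 mod 43 = 9^2 * 38 = 38*38 = 25
  -> s = B^a = 25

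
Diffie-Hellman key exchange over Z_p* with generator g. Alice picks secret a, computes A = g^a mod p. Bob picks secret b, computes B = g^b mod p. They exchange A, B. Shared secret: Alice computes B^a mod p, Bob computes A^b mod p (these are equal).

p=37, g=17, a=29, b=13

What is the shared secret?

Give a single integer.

Answer: 13

Derivation:
A = 17^29 mod 37  (bits of 29 = 11101)
  bit 0 = 1: r = r^2 * 17 mod 37 = 1^2 * 17 = 1*17 = 17
  bit 1 = 1: r = r^2 * 17 mod 37 = 17^2 * 17 = 30*17 = 29
  bit 2 = 1: r = r^2 * 17 mod 37 = 29^2 * 17 = 27*17 = 15
  bit 3 = 0: r = r^2 mod 37 = 15^2 = 3
  bit 4 = 1: r = r^2 * 17 mod 37 = 3^2 * 17 = 9*17 = 5
  -> A = 5
B = 17^13 mod 37  (bits of 13 = 1101)
  bit 0 = 1: r = r^2 * 17 mod 37 = 1^2 * 17 = 1*17 = 17
  bit 1 = 1: r = r^2 * 17 mod 37 = 17^2 * 17 = 30*17 = 29
  bit 2 = 0: r = r^2 mod 37 = 29^2 = 27
  bit 3 = 1: r = r^2 * 17 mod 37 = 27^2 * 17 = 26*17 = 35
  -> B = 35
s = B^a = 35^29 mod 37  (bits of 29 = 11101)
  bit 0 = 1: r = r^2 * 35 mod 37 = 1^2 * 35 = 1*35 = 35
  bit 1 = 1: r = r^2 * 35 mod 37 = 35^2 * 35 = 4*35 = 29
  bit 2 = 1: r = r^2 * 35 mod 37 = 29^2 * 35 = 27*35 = 20
  bit 3 = 0: r = r^2 mod 37 = 20^2 = 30
  bit 4 = 1: r = r^2 * 35 mod 37 = 30^2 * 35 = 12*35 = 13
  -> s = B^a = 13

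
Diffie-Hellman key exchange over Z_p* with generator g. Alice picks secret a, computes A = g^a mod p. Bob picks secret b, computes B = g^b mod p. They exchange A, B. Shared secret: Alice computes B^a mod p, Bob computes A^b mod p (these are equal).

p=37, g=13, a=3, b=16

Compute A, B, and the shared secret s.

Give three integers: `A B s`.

A = 13^3 mod 37  (bits of 3 = 11)
  bit 0 = 1: r = r^2 * 13 mod 37 = 1^2 * 13 = 1*13 = 13
  bit 1 = 1: r = r^2 * 13 mod 37 = 13^2 * 13 = 21*13 = 14
  -> A = 14
B = 13^16 mod 37  (bits of 16 = 10000)
  bit 0 = 1: r = r^2 * 13 mod 37 = 1^2 * 13 = 1*13 = 13
  bit 1 = 0: r = r^2 mod 37 = 13^2 = 21
  bit 2 = 0: r = r^2 mod 37 = 21^2 = 34
  bit 3 = 0: r = r^2 mod 37 = 34^2 = 9
  bit 4 = 0: r = r^2 mod 37 = 9^2 = 7
  -> B = 7
s = B^a = 7^3 mod 37  (bits of 3 = 11)
  bit 0 = 1: r = r^2 * 7 mod 37 = 1^2 * 7 = 1*7 = 7
  bit 1 = 1: r = r^2 * 7 mod 37 = 7^2 * 7 = 12*7 = 10
  -> s = B^a = 10

Answer: 14 7 10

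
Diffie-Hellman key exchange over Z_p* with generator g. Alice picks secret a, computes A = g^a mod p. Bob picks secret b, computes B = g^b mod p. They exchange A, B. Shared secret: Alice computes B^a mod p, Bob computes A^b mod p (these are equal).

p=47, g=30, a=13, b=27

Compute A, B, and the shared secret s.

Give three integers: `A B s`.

Answer: 5 45 33

Derivation:
A = 30^13 mod 47  (bits of 13 = 1101)
  bit 0 = 1: r = r^2 * 30 mod 47 = 1^2 * 30 = 1*30 = 30
  bit 1 = 1: r = r^2 * 30 mod 47 = 30^2 * 30 = 7*30 = 22
  bit 2 = 0: r = r^2 mod 47 = 22^2 = 14
  bit 3 = 1: r = r^2 * 30 mod 47 = 14^2 * 30 = 8*30 = 5
  -> A = 5
B = 30^27 mod 47  (bits of 27 = 11011)
  bit 0 = 1: r = r^2 * 30 mod 47 = 1^2 * 30 = 1*30 = 30
  bit 1 = 1: r = r^2 * 30 mod 47 = 30^2 * 30 = 7*30 = 22
  bit 2 = 0: r = r^2 mod 47 = 22^2 = 14
  bit 3 = 1: r = r^2 * 30 mod 47 = 14^2 * 30 = 8*30 = 5
  bit 4 = 1: r = r^2 * 30 mod 47 = 5^2 * 30 = 25*30 = 45
  -> B = 45
s = B^a = 45^13 mod 47  (bits of 13 = 1101)
  bit 0 = 1: r = r^2 * 45 mod 47 = 1^2 * 45 = 1*45 = 45
  bit 1 = 1: r = r^2 * 45 mod 47 = 45^2 * 45 = 4*45 = 39
  bit 2 = 0: r = r^2 mod 47 = 39^2 = 17
  bit 3 = 1: r = r^2 * 45 mod 47 = 17^2 * 45 = 7*45 = 33
  -> s = B^a = 33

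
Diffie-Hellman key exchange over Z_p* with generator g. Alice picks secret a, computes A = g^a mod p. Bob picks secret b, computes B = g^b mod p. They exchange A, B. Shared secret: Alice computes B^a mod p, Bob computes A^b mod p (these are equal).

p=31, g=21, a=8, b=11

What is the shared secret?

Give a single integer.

Answer: 9

Derivation:
A = 21^8 mod 31  (bits of 8 = 1000)
  bit 0 = 1: r = r^2 * 21 mod 31 = 1^2 * 21 = 1*21 = 21
  bit 1 = 0: r = r^2 mod 31 = 21^2 = 7
  bit 2 = 0: r = r^2 mod 31 = 7^2 = 18
  bit 3 = 0: r = r^2 mod 31 = 18^2 = 14
  -> A = 14
B = 21^11 mod 31  (bits of 11 = 1011)
  bit 0 = 1: r = r^2 * 21 mod 31 = 1^2 * 21 = 1*21 = 21
  bit 1 = 0: r = r^2 mod 31 = 21^2 = 7
  bit 2 = 1: r = r^2 * 21 mod 31 = 7^2 * 21 = 18*21 = 6
  bit 3 = 1: r = r^2 * 21 mod 31 = 6^2 * 21 = 5*21 = 12
  -> B = 12
s = B^a = 12^8 mod 31  (bits of 8 = 1000)
  bit 0 = 1: r = r^2 * 12 mod 31 = 1^2 * 12 = 1*12 = 12
  bit 1 = 0: r = r^2 mod 31 = 12^2 = 20
  bit 2 = 0: r = r^2 mod 31 = 20^2 = 28
  bit 3 = 0: r = r^2 mod 31 = 28^2 = 9
  -> s = B^a = 9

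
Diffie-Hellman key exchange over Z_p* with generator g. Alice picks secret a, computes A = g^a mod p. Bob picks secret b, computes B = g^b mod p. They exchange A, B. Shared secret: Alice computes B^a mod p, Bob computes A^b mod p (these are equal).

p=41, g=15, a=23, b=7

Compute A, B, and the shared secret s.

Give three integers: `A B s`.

A = 15^23 mod 41  (bits of 23 = 10111)
  bit 0 = 1: r = r^2 * 15 mod 41 = 1^2 * 15 = 1*15 = 15
  bit 1 = 0: r = r^2 mod 41 = 15^2 = 20
  bit 2 = 1: r = r^2 * 15 mod 41 = 20^2 * 15 = 31*15 = 14
  bit 3 = 1: r = r^2 * 15 mod 41 = 14^2 * 15 = 32*15 = 29
  bit 4 = 1: r = r^2 * 15 mod 41 = 29^2 * 15 = 21*15 = 28
  -> A = 28
B = 15^7 mod 41  (bits of 7 = 111)
  bit 0 = 1: r = r^2 * 15 mod 41 = 1^2 * 15 = 1*15 = 15
  bit 1 = 1: r = r^2 * 15 mod 41 = 15^2 * 15 = 20*15 = 13
  bit 2 = 1: r = r^2 * 15 mod 41 = 13^2 * 15 = 5*15 = 34
  -> B = 34
s = B^a = 34^23 mod 41  (bits of 23 = 10111)
  bit 0 = 1: r = r^2 * 34 mod 41 = 1^2 * 34 = 1*34 = 34
  bit 1 = 0: r = r^2 mod 41 = 34^2 = 8
  bit 2 = 1: r = r^2 * 34 mod 41 = 8^2 * 34 = 23*34 = 3
  bit 3 = 1: r = r^2 * 34 mod 41 = 3^2 * 34 = 9*34 = 19
  bit 4 = 1: r = r^2 * 34 mod 41 = 19^2 * 34 = 33*34 = 15
  -> s = B^a = 15

Answer: 28 34 15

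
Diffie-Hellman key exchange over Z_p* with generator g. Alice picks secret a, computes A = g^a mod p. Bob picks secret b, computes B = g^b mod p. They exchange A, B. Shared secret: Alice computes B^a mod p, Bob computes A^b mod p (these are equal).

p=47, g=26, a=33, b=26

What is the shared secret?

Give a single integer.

Answer: 37

Derivation:
A = 26^33 mod 47  (bits of 33 = 100001)
  bit 0 = 1: r = r^2 * 26 mod 47 = 1^2 * 26 = 1*26 = 26
  bit 1 = 0: r = r^2 mod 47 = 26^2 = 18
  bit 2 = 0: r = r^2 mod 47 = 18^2 = 42
  bit 3 = 0: r = r^2 mod 47 = 42^2 = 25
  bit 4 = 0: r = r^2 mod 47 = 25^2 = 14
  bit 5 = 1: r = r^2 * 26 mod 47 = 14^2 * 26 = 8*26 = 20
  -> A = 20
B = 26^26 mod 47  (bits of 26 = 11010)
  bit 0 = 1: r = r^2 * 26 mod 47 = 1^2 * 26 = 1*26 = 26
  bit 1 = 1: r = r^2 * 26 mod 47 = 26^2 * 26 = 18*26 = 45
  bit 2 = 0: r = r^2 mod 47 = 45^2 = 4
  bit 3 = 1: r = r^2 * 26 mod 47 = 4^2 * 26 = 16*26 = 40
  bit 4 = 0: r = r^2 mod 47 = 40^2 = 2
  -> B = 2
s = B^a = 2^33 mod 47  (bits of 33 = 100001)
  bit 0 = 1: r = r^2 * 2 mod 47 = 1^2 * 2 = 1*2 = 2
  bit 1 = 0: r = r^2 mod 47 = 2^2 = 4
  bit 2 = 0: r = r^2 mod 47 = 4^2 = 16
  bit 3 = 0: r = r^2 mod 47 = 16^2 = 21
  bit 4 = 0: r = r^2 mod 47 = 21^2 = 18
  bit 5 = 1: r = r^2 * 2 mod 47 = 18^2 * 2 = 42*2 = 37
  -> s = B^a = 37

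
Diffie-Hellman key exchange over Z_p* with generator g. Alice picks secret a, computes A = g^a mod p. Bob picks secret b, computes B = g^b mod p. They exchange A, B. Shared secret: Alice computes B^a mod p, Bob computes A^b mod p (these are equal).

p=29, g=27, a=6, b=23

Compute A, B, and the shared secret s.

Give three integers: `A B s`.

Answer: 6 19 22

Derivation:
A = 27^6 mod 29  (bits of 6 = 110)
  bit 0 = 1: r = r^2 * 27 mod 29 = 1^2 * 27 = 1*27 = 27
  bit 1 = 1: r = r^2 * 27 mod 29 = 27^2 * 27 = 4*27 = 21
  bit 2 = 0: r = r^2 mod 29 = 21^2 = 6
  -> A = 6
B = 27^23 mod 29  (bits of 23 = 10111)
  bit 0 = 1: r = r^2 * 27 mod 29 = 1^2 * 27 = 1*27 = 27
  bit 1 = 0: r = r^2 mod 29 = 27^2 = 4
  bit 2 = 1: r = r^2 * 27 mod 29 = 4^2 * 27 = 16*27 = 26
  bit 3 = 1: r = r^2 * 27 mod 29 = 26^2 * 27 = 9*27 = 11
  bit 4 = 1: r = r^2 * 27 mod 29 = 11^2 * 27 = 5*27 = 19
  -> B = 19
s = B^a = 19^6 mod 29  (bits of 6 = 110)
  bit 0 = 1: r = r^2 * 19 mod 29 = 1^2 * 19 = 1*19 = 19
  bit 1 = 1: r = r^2 * 19 mod 29 = 19^2 * 19 = 13*19 = 15
  bit 2 = 0: r = r^2 mod 29 = 15^2 = 22
  -> s = B^a = 22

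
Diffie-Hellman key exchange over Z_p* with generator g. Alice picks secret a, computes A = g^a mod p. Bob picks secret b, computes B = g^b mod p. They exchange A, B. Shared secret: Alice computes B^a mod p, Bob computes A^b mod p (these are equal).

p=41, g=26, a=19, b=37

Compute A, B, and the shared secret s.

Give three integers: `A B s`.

A = 26^19 mod 41  (bits of 19 = 10011)
  bit 0 = 1: r = r^2 * 26 mod 41 = 1^2 * 26 = 1*26 = 26
  bit 1 = 0: r = r^2 mod 41 = 26^2 = 20
  bit 2 = 0: r = r^2 mod 41 = 20^2 = 31
  bit 3 = 1: r = r^2 * 26 mod 41 = 31^2 * 26 = 18*26 = 17
  bit 4 = 1: r = r^2 * 26 mod 41 = 17^2 * 26 = 2*26 = 11
  -> A = 11
B = 26^37 mod 41  (bits of 37 = 100101)
  bit 0 = 1: r = r^2 * 26 mod 41 = 1^2 * 26 = 1*26 = 26
  bit 1 = 0: r = r^2 mod 41 = 26^2 = 20
  bit 2 = 0: r = r^2 mod 41 = 20^2 = 31
  bit 3 = 1: r = r^2 * 26 mod 41 = 31^2 * 26 = 18*26 = 17
  bit 4 = 0: r = r^2 mod 41 = 17^2 = 2
  bit 5 = 1: r = r^2 * 26 mod 41 = 2^2 * 26 = 4*26 = 22
  -> B = 22
s = B^a = 22^19 mod 41  (bits of 19 = 10011)
  bit 0 = 1: r = r^2 * 22 mod 41 = 1^2 * 22 = 1*22 = 22
  bit 1 = 0: r = r^2 mod 41 = 22^2 = 33
  bit 2 = 0: r = r^2 mod 41 = 33^2 = 23
  bit 3 = 1: r = r^2 * 22 mod 41 = 23^2 * 22 = 37*22 = 35
  bit 4 = 1: r = r^2 * 22 mod 41 = 35^2 * 22 = 36*22 = 13
  -> s = B^a = 13

Answer: 11 22 13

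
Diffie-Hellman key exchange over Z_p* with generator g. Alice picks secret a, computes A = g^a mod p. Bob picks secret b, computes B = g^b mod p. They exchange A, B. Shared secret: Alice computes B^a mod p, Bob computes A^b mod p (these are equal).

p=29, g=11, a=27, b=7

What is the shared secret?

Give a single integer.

A = 11^27 mod 29  (bits of 27 = 11011)
  bit 0 = 1: r = r^2 * 11 mod 29 = 1^2 * 11 = 1*11 = 11
  bit 1 = 1: r = r^2 * 11 mod 29 = 11^2 * 11 = 5*11 = 26
  bit 2 = 0: r = r^2 mod 29 = 26^2 = 9
  bit 3 = 1: r = r^2 * 11 mod 29 = 9^2 * 11 = 23*11 = 21
  bit 4 = 1: r = r^2 * 11 mod 29 = 21^2 * 11 = 6*11 = 8
  -> A = 8
B = 11^7 mod 29  (bits of 7 = 111)
  bit 0 = 1: r = r^2 * 11 mod 29 = 1^2 * 11 = 1*11 = 11
  bit 1 = 1: r = r^2 * 11 mod 29 = 11^2 * 11 = 5*11 = 26
  bit 2 = 1: r = r^2 * 11 mod 29 = 26^2 * 11 = 9*11 = 12
  -> B = 12
s = B^a = 12^27 mod 29  (bits of 27 = 11011)
  bit 0 = 1: r = r^2 * 12 mod 29 = 1^2 * 12 = 1*12 = 12
  bit 1 = 1: r = r^2 * 12 mod 29 = 12^2 * 12 = 28*12 = 17
  bit 2 = 0: r = r^2 mod 29 = 17^2 = 28
  bit 3 = 1: r = r^2 * 12 mod 29 = 28^2 * 12 = 1*12 = 12
  bit 4 = 1: r = r^2 * 12 mod 29 = 12^2 * 12 = 28*12 = 17
  -> s = B^a = 17

Answer: 17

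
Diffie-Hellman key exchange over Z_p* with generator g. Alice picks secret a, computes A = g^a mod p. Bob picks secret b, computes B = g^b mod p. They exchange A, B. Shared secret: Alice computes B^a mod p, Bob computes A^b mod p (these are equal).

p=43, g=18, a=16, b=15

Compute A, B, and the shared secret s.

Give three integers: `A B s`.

Answer: 9 22 11

Derivation:
A = 18^16 mod 43  (bits of 16 = 10000)
  bit 0 = 1: r = r^2 * 18 mod 43 = 1^2 * 18 = 1*18 = 18
  bit 1 = 0: r = r^2 mod 43 = 18^2 = 23
  bit 2 = 0: r = r^2 mod 43 = 23^2 = 13
  bit 3 = 0: r = r^2 mod 43 = 13^2 = 40
  bit 4 = 0: r = r^2 mod 43 = 40^2 = 9
  -> A = 9
B = 18^15 mod 43  (bits of 15 = 1111)
  bit 0 = 1: r = r^2 * 18 mod 43 = 1^2 * 18 = 1*18 = 18
  bit 1 = 1: r = r^2 * 18 mod 43 = 18^2 * 18 = 23*18 = 27
  bit 2 = 1: r = r^2 * 18 mod 43 = 27^2 * 18 = 41*18 = 7
  bit 3 = 1: r = r^2 * 18 mod 43 = 7^2 * 18 = 6*18 = 22
  -> B = 22
s = B^a = 22^16 mod 43  (bits of 16 = 10000)
  bit 0 = 1: r = r^2 * 22 mod 43 = 1^2 * 22 = 1*22 = 22
  bit 1 = 0: r = r^2 mod 43 = 22^2 = 11
  bit 2 = 0: r = r^2 mod 43 = 11^2 = 35
  bit 3 = 0: r = r^2 mod 43 = 35^2 = 21
  bit 4 = 0: r = r^2 mod 43 = 21^2 = 11
  -> s = B^a = 11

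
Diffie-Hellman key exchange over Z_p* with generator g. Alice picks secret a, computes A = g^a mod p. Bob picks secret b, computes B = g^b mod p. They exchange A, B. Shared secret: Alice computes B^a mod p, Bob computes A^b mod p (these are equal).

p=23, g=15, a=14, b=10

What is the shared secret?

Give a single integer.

A = 15^14 mod 23  (bits of 14 = 1110)
  bit 0 = 1: r = r^2 * 15 mod 23 = 1^2 * 15 = 1*15 = 15
  bit 1 = 1: r = r^2 * 15 mod 23 = 15^2 * 15 = 18*15 = 17
  bit 2 = 1: r = r^2 * 15 mod 23 = 17^2 * 15 = 13*15 = 11
  bit 3 = 0: r = r^2 mod 23 = 11^2 = 6
  -> A = 6
B = 15^10 mod 23  (bits of 10 = 1010)
  bit 0 = 1: r = r^2 * 15 mod 23 = 1^2 * 15 = 1*15 = 15
  bit 1 = 0: r = r^2 mod 23 = 15^2 = 18
  bit 2 = 1: r = r^2 * 15 mod 23 = 18^2 * 15 = 2*15 = 7
  bit 3 = 0: r = r^2 mod 23 = 7^2 = 3
  -> B = 3
s = B^a = 3^14 mod 23  (bits of 14 = 1110)
  bit 0 = 1: r = r^2 * 3 mod 23 = 1^2 * 3 = 1*3 = 3
  bit 1 = 1: r = r^2 * 3 mod 23 = 3^2 * 3 = 9*3 = 4
  bit 2 = 1: r = r^2 * 3 mod 23 = 4^2 * 3 = 16*3 = 2
  bit 3 = 0: r = r^2 mod 23 = 2^2 = 4
  -> s = B^a = 4

Answer: 4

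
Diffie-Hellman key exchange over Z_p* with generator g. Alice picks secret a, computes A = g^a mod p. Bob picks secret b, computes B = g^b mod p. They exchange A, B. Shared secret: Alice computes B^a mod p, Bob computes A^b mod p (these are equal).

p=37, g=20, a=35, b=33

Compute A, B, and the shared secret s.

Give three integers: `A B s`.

A = 20^35 mod 37  (bits of 35 = 100011)
  bit 0 = 1: r = r^2 * 20 mod 37 = 1^2 * 20 = 1*20 = 20
  bit 1 = 0: r = r^2 mod 37 = 20^2 = 30
  bit 2 = 0: r = r^2 mod 37 = 30^2 = 12
  bit 3 = 0: r = r^2 mod 37 = 12^2 = 33
  bit 4 = 1: r = r^2 * 20 mod 37 = 33^2 * 20 = 16*20 = 24
  bit 5 = 1: r = r^2 * 20 mod 37 = 24^2 * 20 = 21*20 = 13
  -> A = 13
B = 20^33 mod 37  (bits of 33 = 100001)
  bit 0 = 1: r = r^2 * 20 mod 37 = 1^2 * 20 = 1*20 = 20
  bit 1 = 0: r = r^2 mod 37 = 20^2 = 30
  bit 2 = 0: r = r^2 mod 37 = 30^2 = 12
  bit 3 = 0: r = r^2 mod 37 = 12^2 = 33
  bit 4 = 0: r = r^2 mod 37 = 33^2 = 16
  bit 5 = 1: r = r^2 * 20 mod 37 = 16^2 * 20 = 34*20 = 14
  -> B = 14
s = B^a = 14^35 mod 37  (bits of 35 = 100011)
  bit 0 = 1: r = r^2 * 14 mod 37 = 1^2 * 14 = 1*14 = 14
  bit 1 = 0: r = r^2 mod 37 = 14^2 = 11
  bit 2 = 0: r = r^2 mod 37 = 11^2 = 10
  bit 3 = 0: r = r^2 mod 37 = 10^2 = 26
  bit 4 = 1: r = r^2 * 14 mod 37 = 26^2 * 14 = 10*14 = 29
  bit 5 = 1: r = r^2 * 14 mod 37 = 29^2 * 14 = 27*14 = 8
  -> s = B^a = 8

Answer: 13 14 8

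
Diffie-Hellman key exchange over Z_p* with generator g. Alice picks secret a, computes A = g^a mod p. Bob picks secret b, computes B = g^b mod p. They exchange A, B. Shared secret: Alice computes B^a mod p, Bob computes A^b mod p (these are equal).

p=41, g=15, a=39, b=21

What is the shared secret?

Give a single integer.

Answer: 30

Derivation:
A = 15^39 mod 41  (bits of 39 = 100111)
  bit 0 = 1: r = r^2 * 15 mod 41 = 1^2 * 15 = 1*15 = 15
  bit 1 = 0: r = r^2 mod 41 = 15^2 = 20
  bit 2 = 0: r = r^2 mod 41 = 20^2 = 31
  bit 3 = 1: r = r^2 * 15 mod 41 = 31^2 * 15 = 18*15 = 24
  bit 4 = 1: r = r^2 * 15 mod 41 = 24^2 * 15 = 2*15 = 30
  bit 5 = 1: r = r^2 * 15 mod 41 = 30^2 * 15 = 39*15 = 11
  -> A = 11
B = 15^21 mod 41  (bits of 21 = 10101)
  bit 0 = 1: r = r^2 * 15 mod 41 = 1^2 * 15 = 1*15 = 15
  bit 1 = 0: r = r^2 mod 41 = 15^2 = 20
  bit 2 = 1: r = r^2 * 15 mod 41 = 20^2 * 15 = 31*15 = 14
  bit 3 = 0: r = r^2 mod 41 = 14^2 = 32
  bit 4 = 1: r = r^2 * 15 mod 41 = 32^2 * 15 = 40*15 = 26
  -> B = 26
s = B^a = 26^39 mod 41  (bits of 39 = 100111)
  bit 0 = 1: r = r^2 * 26 mod 41 = 1^2 * 26 = 1*26 = 26
  bit 1 = 0: r = r^2 mod 41 = 26^2 = 20
  bit 2 = 0: r = r^2 mod 41 = 20^2 = 31
  bit 3 = 1: r = r^2 * 26 mod 41 = 31^2 * 26 = 18*26 = 17
  bit 4 = 1: r = r^2 * 26 mod 41 = 17^2 * 26 = 2*26 = 11
  bit 5 = 1: r = r^2 * 26 mod 41 = 11^2 * 26 = 39*26 = 30
  -> s = B^a = 30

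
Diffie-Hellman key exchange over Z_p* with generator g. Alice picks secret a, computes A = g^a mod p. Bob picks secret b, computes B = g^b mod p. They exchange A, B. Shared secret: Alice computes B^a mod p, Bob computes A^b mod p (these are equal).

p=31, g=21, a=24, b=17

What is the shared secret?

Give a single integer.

Answer: 8

Derivation:
A = 21^24 mod 31  (bits of 24 = 11000)
  bit 0 = 1: r = r^2 * 21 mod 31 = 1^2 * 21 = 1*21 = 21
  bit 1 = 1: r = r^2 * 21 mod 31 = 21^2 * 21 = 7*21 = 23
  bit 2 = 0: r = r^2 mod 31 = 23^2 = 2
  bit 3 = 0: r = r^2 mod 31 = 2^2 = 4
  bit 4 = 0: r = r^2 mod 31 = 4^2 = 16
  -> A = 16
B = 21^17 mod 31  (bits of 17 = 10001)
  bit 0 = 1: r = r^2 * 21 mod 31 = 1^2 * 21 = 1*21 = 21
  bit 1 = 0: r = r^2 mod 31 = 21^2 = 7
  bit 2 = 0: r = r^2 mod 31 = 7^2 = 18
  bit 3 = 0: r = r^2 mod 31 = 18^2 = 14
  bit 4 = 1: r = r^2 * 21 mod 31 = 14^2 * 21 = 10*21 = 24
  -> B = 24
s = B^a = 24^24 mod 31  (bits of 24 = 11000)
  bit 0 = 1: r = r^2 * 24 mod 31 = 1^2 * 24 = 1*24 = 24
  bit 1 = 1: r = r^2 * 24 mod 31 = 24^2 * 24 = 18*24 = 29
  bit 2 = 0: r = r^2 mod 31 = 29^2 = 4
  bit 3 = 0: r = r^2 mod 31 = 4^2 = 16
  bit 4 = 0: r = r^2 mod 31 = 16^2 = 8
  -> s = B^a = 8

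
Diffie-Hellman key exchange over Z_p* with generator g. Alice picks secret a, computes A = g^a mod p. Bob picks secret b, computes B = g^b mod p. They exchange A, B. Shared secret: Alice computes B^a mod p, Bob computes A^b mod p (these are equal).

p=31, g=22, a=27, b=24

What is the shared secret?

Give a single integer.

A = 22^27 mod 31  (bits of 27 = 11011)
  bit 0 = 1: r = r^2 * 22 mod 31 = 1^2 * 22 = 1*22 = 22
  bit 1 = 1: r = r^2 * 22 mod 31 = 22^2 * 22 = 19*22 = 15
  bit 2 = 0: r = r^2 mod 31 = 15^2 = 8
  bit 3 = 1: r = r^2 * 22 mod 31 = 8^2 * 22 = 2*22 = 13
  bit 4 = 1: r = r^2 * 22 mod 31 = 13^2 * 22 = 14*22 = 29
  -> A = 29
B = 22^24 mod 31  (bits of 24 = 11000)
  bit 0 = 1: r = r^2 * 22 mod 31 = 1^2 * 22 = 1*22 = 22
  bit 1 = 1: r = r^2 * 22 mod 31 = 22^2 * 22 = 19*22 = 15
  bit 2 = 0: r = r^2 mod 31 = 15^2 = 8
  bit 3 = 0: r = r^2 mod 31 = 8^2 = 2
  bit 4 = 0: r = r^2 mod 31 = 2^2 = 4
  -> B = 4
s = B^a = 4^27 mod 31  (bits of 27 = 11011)
  bit 0 = 1: r = r^2 * 4 mod 31 = 1^2 * 4 = 1*4 = 4
  bit 1 = 1: r = r^2 * 4 mod 31 = 4^2 * 4 = 16*4 = 2
  bit 2 = 0: r = r^2 mod 31 = 2^2 = 4
  bit 3 = 1: r = r^2 * 4 mod 31 = 4^2 * 4 = 16*4 = 2
  bit 4 = 1: r = r^2 * 4 mod 31 = 2^2 * 4 = 4*4 = 16
  -> s = B^a = 16

Answer: 16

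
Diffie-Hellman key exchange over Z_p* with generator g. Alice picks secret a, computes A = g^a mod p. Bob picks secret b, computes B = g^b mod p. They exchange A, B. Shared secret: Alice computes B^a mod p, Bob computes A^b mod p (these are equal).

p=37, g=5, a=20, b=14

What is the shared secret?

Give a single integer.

A = 5^20 mod 37  (bits of 20 = 10100)
  bit 0 = 1: r = r^2 * 5 mod 37 = 1^2 * 5 = 1*5 = 5
  bit 1 = 0: r = r^2 mod 37 = 5^2 = 25
  bit 2 = 1: r = r^2 * 5 mod 37 = 25^2 * 5 = 33*5 = 17
  bit 3 = 0: r = r^2 mod 37 = 17^2 = 30
  bit 4 = 0: r = r^2 mod 37 = 30^2 = 12
  -> A = 12
B = 5^14 mod 37  (bits of 14 = 1110)
  bit 0 = 1: r = r^2 * 5 mod 37 = 1^2 * 5 = 1*5 = 5
  bit 1 = 1: r = r^2 * 5 mod 37 = 5^2 * 5 = 25*5 = 14
  bit 2 = 1: r = r^2 * 5 mod 37 = 14^2 * 5 = 11*5 = 18
  bit 3 = 0: r = r^2 mod 37 = 18^2 = 28
  -> B = 28
s = B^a = 28^20 mod 37  (bits of 20 = 10100)
  bit 0 = 1: r = r^2 * 28 mod 37 = 1^2 * 28 = 1*28 = 28
  bit 1 = 0: r = r^2 mod 37 = 28^2 = 7
  bit 2 = 1: r = r^2 * 28 mod 37 = 7^2 * 28 = 12*28 = 3
  bit 3 = 0: r = r^2 mod 37 = 3^2 = 9
  bit 4 = 0: r = r^2 mod 37 = 9^2 = 7
  -> s = B^a = 7

Answer: 7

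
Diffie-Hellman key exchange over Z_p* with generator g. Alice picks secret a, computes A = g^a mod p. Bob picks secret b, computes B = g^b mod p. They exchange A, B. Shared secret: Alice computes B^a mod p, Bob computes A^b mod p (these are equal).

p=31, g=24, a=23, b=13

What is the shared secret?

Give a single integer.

A = 24^23 mod 31  (bits of 23 = 10111)
  bit 0 = 1: r = r^2 * 24 mod 31 = 1^2 * 24 = 1*24 = 24
  bit 1 = 0: r = r^2 mod 31 = 24^2 = 18
  bit 2 = 1: r = r^2 * 24 mod 31 = 18^2 * 24 = 14*24 = 26
  bit 3 = 1: r = r^2 * 24 mod 31 = 26^2 * 24 = 25*24 = 11
  bit 4 = 1: r = r^2 * 24 mod 31 = 11^2 * 24 = 28*24 = 21
  -> A = 21
B = 24^13 mod 31  (bits of 13 = 1101)
  bit 0 = 1: r = r^2 * 24 mod 31 = 1^2 * 24 = 1*24 = 24
  bit 1 = 1: r = r^2 * 24 mod 31 = 24^2 * 24 = 18*24 = 29
  bit 2 = 0: r = r^2 mod 31 = 29^2 = 4
  bit 3 = 1: r = r^2 * 24 mod 31 = 4^2 * 24 = 16*24 = 12
  -> B = 12
s = B^a = 12^23 mod 31  (bits of 23 = 10111)
  bit 0 = 1: r = r^2 * 12 mod 31 = 1^2 * 12 = 1*12 = 12
  bit 1 = 0: r = r^2 mod 31 = 12^2 = 20
  bit 2 = 1: r = r^2 * 12 mod 31 = 20^2 * 12 = 28*12 = 26
  bit 3 = 1: r = r^2 * 12 mod 31 = 26^2 * 12 = 25*12 = 21
  bit 4 = 1: r = r^2 * 12 mod 31 = 21^2 * 12 = 7*12 = 22
  -> s = B^a = 22

Answer: 22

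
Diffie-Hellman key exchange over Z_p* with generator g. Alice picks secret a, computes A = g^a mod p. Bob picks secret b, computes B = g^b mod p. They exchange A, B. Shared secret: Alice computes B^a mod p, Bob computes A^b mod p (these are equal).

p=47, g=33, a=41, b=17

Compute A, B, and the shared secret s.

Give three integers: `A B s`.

A = 33^41 mod 47  (bits of 41 = 101001)
  bit 0 = 1: r = r^2 * 33 mod 47 = 1^2 * 33 = 1*33 = 33
  bit 1 = 0: r = r^2 mod 47 = 33^2 = 8
  bit 2 = 1: r = r^2 * 33 mod 47 = 8^2 * 33 = 17*33 = 44
  bit 3 = 0: r = r^2 mod 47 = 44^2 = 9
  bit 4 = 0: r = r^2 mod 47 = 9^2 = 34
  bit 5 = 1: r = r^2 * 33 mod 47 = 34^2 * 33 = 28*33 = 31
  -> A = 31
B = 33^17 mod 47  (bits of 17 = 10001)
  bit 0 = 1: r = r^2 * 33 mod 47 = 1^2 * 33 = 1*33 = 33
  bit 1 = 0: r = r^2 mod 47 = 33^2 = 8
  bit 2 = 0: r = r^2 mod 47 = 8^2 = 17
  bit 3 = 0: r = r^2 mod 47 = 17^2 = 7
  bit 4 = 1: r = r^2 * 33 mod 47 = 7^2 * 33 = 2*33 = 19
  -> B = 19
s = B^a = 19^41 mod 47  (bits of 41 = 101001)
  bit 0 = 1: r = r^2 * 19 mod 47 = 1^2 * 19 = 1*19 = 19
  bit 1 = 0: r = r^2 mod 47 = 19^2 = 32
  bit 2 = 1: r = r^2 * 19 mod 47 = 32^2 * 19 = 37*19 = 45
  bit 3 = 0: r = r^2 mod 47 = 45^2 = 4
  bit 4 = 0: r = r^2 mod 47 = 4^2 = 16
  bit 5 = 1: r = r^2 * 19 mod 47 = 16^2 * 19 = 21*19 = 23
  -> s = B^a = 23

Answer: 31 19 23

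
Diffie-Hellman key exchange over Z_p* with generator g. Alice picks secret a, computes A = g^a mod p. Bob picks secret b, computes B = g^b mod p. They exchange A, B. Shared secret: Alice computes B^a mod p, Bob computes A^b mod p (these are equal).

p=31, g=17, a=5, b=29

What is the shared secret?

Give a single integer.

A = 17^5 mod 31  (bits of 5 = 101)
  bit 0 = 1: r = r^2 * 17 mod 31 = 1^2 * 17 = 1*17 = 17
  bit 1 = 0: r = r^2 mod 31 = 17^2 = 10
  bit 2 = 1: r = r^2 * 17 mod 31 = 10^2 * 17 = 7*17 = 26
  -> A = 26
B = 17^29 mod 31  (bits of 29 = 11101)
  bit 0 = 1: r = r^2 * 17 mod 31 = 1^2 * 17 = 1*17 = 17
  bit 1 = 1: r = r^2 * 17 mod 31 = 17^2 * 17 = 10*17 = 15
  bit 2 = 1: r = r^2 * 17 mod 31 = 15^2 * 17 = 8*17 = 12
  bit 3 = 0: r = r^2 mod 31 = 12^2 = 20
  bit 4 = 1: r = r^2 * 17 mod 31 = 20^2 * 17 = 28*17 = 11
  -> B = 11
s = B^a = 11^5 mod 31  (bits of 5 = 101)
  bit 0 = 1: r = r^2 * 11 mod 31 = 1^2 * 11 = 1*11 = 11
  bit 1 = 0: r = r^2 mod 31 = 11^2 = 28
  bit 2 = 1: r = r^2 * 11 mod 31 = 28^2 * 11 = 9*11 = 6
  -> s = B^a = 6

Answer: 6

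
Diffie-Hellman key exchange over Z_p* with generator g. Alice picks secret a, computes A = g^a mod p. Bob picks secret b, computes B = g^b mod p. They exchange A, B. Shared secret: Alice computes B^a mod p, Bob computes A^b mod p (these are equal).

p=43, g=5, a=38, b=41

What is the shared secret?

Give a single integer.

Answer: 23

Derivation:
A = 5^38 mod 43  (bits of 38 = 100110)
  bit 0 = 1: r = r^2 * 5 mod 43 = 1^2 * 5 = 1*5 = 5
  bit 1 = 0: r = r^2 mod 43 = 5^2 = 25
  bit 2 = 0: r = r^2 mod 43 = 25^2 = 23
  bit 3 = 1: r = r^2 * 5 mod 43 = 23^2 * 5 = 13*5 = 22
  bit 4 = 1: r = r^2 * 5 mod 43 = 22^2 * 5 = 11*5 = 12
  bit 5 = 0: r = r^2 mod 43 = 12^2 = 15
  -> A = 15
B = 5^41 mod 43  (bits of 41 = 101001)
  bit 0 = 1: r = r^2 * 5 mod 43 = 1^2 * 5 = 1*5 = 5
  bit 1 = 0: r = r^2 mod 43 = 5^2 = 25
  bit 2 = 1: r = r^2 * 5 mod 43 = 25^2 * 5 = 23*5 = 29
  bit 3 = 0: r = r^2 mod 43 = 29^2 = 24
  bit 4 = 0: r = r^2 mod 43 = 24^2 = 17
  bit 5 = 1: r = r^2 * 5 mod 43 = 17^2 * 5 = 31*5 = 26
  -> B = 26
s = B^a = 26^38 mod 43  (bits of 38 = 100110)
  bit 0 = 1: r = r^2 * 26 mod 43 = 1^2 * 26 = 1*26 = 26
  bit 1 = 0: r = r^2 mod 43 = 26^2 = 31
  bit 2 = 0: r = r^2 mod 43 = 31^2 = 15
  bit 3 = 1: r = r^2 * 26 mod 43 = 15^2 * 26 = 10*26 = 2
  bit 4 = 1: r = r^2 * 26 mod 43 = 2^2 * 26 = 4*26 = 18
  bit 5 = 0: r = r^2 mod 43 = 18^2 = 23
  -> s = B^a = 23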